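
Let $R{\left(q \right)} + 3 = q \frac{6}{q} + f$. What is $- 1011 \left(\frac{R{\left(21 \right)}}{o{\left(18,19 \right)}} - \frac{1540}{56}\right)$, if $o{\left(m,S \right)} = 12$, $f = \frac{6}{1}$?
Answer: $\frac{108177}{4} \approx 27044.0$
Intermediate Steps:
$f = 6$ ($f = 6 \cdot 1 = 6$)
$R{\left(q \right)} = 9$ ($R{\left(q \right)} = -3 + \left(q \frac{6}{q} + 6\right) = -3 + \left(6 + 6\right) = -3 + 12 = 9$)
$- 1011 \left(\frac{R{\left(21 \right)}}{o{\left(18,19 \right)}} - \frac{1540}{56}\right) = - 1011 \left(\frac{9}{12} - \frac{1540}{56}\right) = - 1011 \left(9 \cdot \frac{1}{12} - \frac{55}{2}\right) = - 1011 \left(\frac{3}{4} - \frac{55}{2}\right) = \left(-1011\right) \left(- \frac{107}{4}\right) = \frac{108177}{4}$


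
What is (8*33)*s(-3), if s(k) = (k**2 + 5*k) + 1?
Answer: -1320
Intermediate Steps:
s(k) = 1 + k**2 + 5*k
(8*33)*s(-3) = (8*33)*(1 + (-3)**2 + 5*(-3)) = 264*(1 + 9 - 15) = 264*(-5) = -1320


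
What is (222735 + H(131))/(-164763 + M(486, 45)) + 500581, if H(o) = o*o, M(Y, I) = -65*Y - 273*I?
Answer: 52219989391/104319 ≈ 5.0058e+5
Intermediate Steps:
M(Y, I) = -273*I - 65*Y
H(o) = o**2
(222735 + H(131))/(-164763 + M(486, 45)) + 500581 = (222735 + 131**2)/(-164763 + (-273*45 - 65*486)) + 500581 = (222735 + 17161)/(-164763 + (-12285 - 31590)) + 500581 = 239896/(-164763 - 43875) + 500581 = 239896/(-208638) + 500581 = 239896*(-1/208638) + 500581 = -119948/104319 + 500581 = 52219989391/104319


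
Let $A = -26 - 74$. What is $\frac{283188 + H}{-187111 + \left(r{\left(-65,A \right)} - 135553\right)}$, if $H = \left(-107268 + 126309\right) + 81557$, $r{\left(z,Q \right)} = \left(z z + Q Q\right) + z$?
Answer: $- \frac{191893}{154252} \approx -1.244$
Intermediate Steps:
$A = -100$
$r{\left(z,Q \right)} = z + Q^{2} + z^{2}$ ($r{\left(z,Q \right)} = \left(z^{2} + Q^{2}\right) + z = \left(Q^{2} + z^{2}\right) + z = z + Q^{2} + z^{2}$)
$H = 100598$ ($H = 19041 + 81557 = 100598$)
$\frac{283188 + H}{-187111 + \left(r{\left(-65,A \right)} - 135553\right)} = \frac{283188 + 100598}{-187111 + \left(\left(-65 + \left(-100\right)^{2} + \left(-65\right)^{2}\right) - 135553\right)} = \frac{383786}{-187111 + \left(\left(-65 + 10000 + 4225\right) - 135553\right)} = \frac{383786}{-187111 + \left(14160 - 135553\right)} = \frac{383786}{-187111 - 121393} = \frac{383786}{-308504} = 383786 \left(- \frac{1}{308504}\right) = - \frac{191893}{154252}$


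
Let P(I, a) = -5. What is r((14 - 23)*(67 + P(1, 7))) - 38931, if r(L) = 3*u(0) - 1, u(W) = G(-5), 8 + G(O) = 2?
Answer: -38950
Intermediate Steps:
G(O) = -6 (G(O) = -8 + 2 = -6)
u(W) = -6
r(L) = -19 (r(L) = 3*(-6) - 1 = -18 - 1 = -19)
r((14 - 23)*(67 + P(1, 7))) - 38931 = -19 - 38931 = -38950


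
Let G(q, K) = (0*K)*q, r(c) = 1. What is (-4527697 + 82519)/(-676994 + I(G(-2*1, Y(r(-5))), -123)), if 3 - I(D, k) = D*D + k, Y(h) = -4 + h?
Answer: 2222589/338434 ≈ 6.5673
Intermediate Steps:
G(q, K) = 0 (G(q, K) = 0*q = 0)
I(D, k) = 3 - k - D² (I(D, k) = 3 - (D*D + k) = 3 - (D² + k) = 3 - (k + D²) = 3 + (-k - D²) = 3 - k - D²)
(-4527697 + 82519)/(-676994 + I(G(-2*1, Y(r(-5))), -123)) = (-4527697 + 82519)/(-676994 + (3 - 1*(-123) - 1*0²)) = -4445178/(-676994 + (3 + 123 - 1*0)) = -4445178/(-676994 + (3 + 123 + 0)) = -4445178/(-676994 + 126) = -4445178/(-676868) = -4445178*(-1/676868) = 2222589/338434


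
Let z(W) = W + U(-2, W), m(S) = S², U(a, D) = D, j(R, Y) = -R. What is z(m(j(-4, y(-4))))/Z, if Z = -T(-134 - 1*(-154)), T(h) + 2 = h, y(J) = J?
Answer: -16/9 ≈ -1.7778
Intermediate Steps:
T(h) = -2 + h
Z = -18 (Z = -(-2 + (-134 - 1*(-154))) = -(-2 + (-134 + 154)) = -(-2 + 20) = -1*18 = -18)
z(W) = 2*W (z(W) = W + W = 2*W)
z(m(j(-4, y(-4))))/Z = (2*(-1*(-4))²)/(-18) = (2*4²)*(-1/18) = (2*16)*(-1/18) = 32*(-1/18) = -16/9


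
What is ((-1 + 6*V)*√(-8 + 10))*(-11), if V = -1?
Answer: 77*√2 ≈ 108.89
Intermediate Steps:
((-1 + 6*V)*√(-8 + 10))*(-11) = ((-1 + 6*(-1))*√(-8 + 10))*(-11) = ((-1 - 6)*√2)*(-11) = -7*√2*(-11) = 77*√2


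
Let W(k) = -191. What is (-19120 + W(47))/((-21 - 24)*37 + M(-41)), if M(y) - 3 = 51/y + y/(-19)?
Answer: 15043269/1293986 ≈ 11.626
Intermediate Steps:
M(y) = 3 + 51/y - y/19 (M(y) = 3 + (51/y + y/(-19)) = 3 + (51/y + y*(-1/19)) = 3 + (51/y - y/19) = 3 + 51/y - y/19)
(-19120 + W(47))/((-21 - 24)*37 + M(-41)) = (-19120 - 191)/((-21 - 24)*37 + (3 + 51/(-41) - 1/19*(-41))) = -19311/(-45*37 + (3 + 51*(-1/41) + 41/19)) = -19311/(-1665 + (3 - 51/41 + 41/19)) = -19311/(-1665 + 3049/779) = -19311/(-1293986/779) = -19311*(-779/1293986) = 15043269/1293986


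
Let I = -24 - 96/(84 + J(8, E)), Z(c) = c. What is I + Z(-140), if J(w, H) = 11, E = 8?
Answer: -15676/95 ≈ -165.01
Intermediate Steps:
I = -2376/95 (I = -24 - 96/(84 + 11) = -24 - 96/95 = -2376/95 ≈ -25.011)
I + Z(-140) = -2376/95 - 140 = -15676/95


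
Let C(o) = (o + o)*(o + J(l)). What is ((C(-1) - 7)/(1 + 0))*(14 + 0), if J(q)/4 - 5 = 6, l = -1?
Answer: -1302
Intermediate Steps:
J(q) = 44 (J(q) = 20 + 4*6 = 20 + 24 = 44)
C(o) = 2*o*(44 + o) (C(o) = (o + o)*(o + 44) = (2*o)*(44 + o) = 2*o*(44 + o))
((C(-1) - 7)/(1 + 0))*(14 + 0) = ((2*(-1)*(44 - 1) - 7)/(1 + 0))*(14 + 0) = ((2*(-1)*43 - 7)/1)*14 = ((-86 - 7)*1)*14 = -93*1*14 = -93*14 = -1302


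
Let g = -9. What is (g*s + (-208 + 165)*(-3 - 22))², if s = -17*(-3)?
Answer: 379456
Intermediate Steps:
s = 51
(g*s + (-208 + 165)*(-3 - 22))² = (-9*51 + (-208 + 165)*(-3 - 22))² = (-459 - 43*(-25))² = (-459 + 1075)² = 616² = 379456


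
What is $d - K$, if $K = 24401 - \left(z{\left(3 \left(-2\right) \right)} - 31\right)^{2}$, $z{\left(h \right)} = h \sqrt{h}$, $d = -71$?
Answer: $-23727 + 372 i \sqrt{6} \approx -23727.0 + 911.21 i$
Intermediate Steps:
$z{\left(h \right)} = h^{\frac{3}{2}}$
$K = 24401 - \left(-31 - 6 i \sqrt{6}\right)^{2}$ ($K = 24401 - \left(\left(3 \left(-2\right)\right)^{\frac{3}{2}} - 31\right)^{2} = 24401 - \left(\left(-6\right)^{\frac{3}{2}} - 31\right)^{2} = 24401 - \left(- 6 i \sqrt{6} - 31\right)^{2} = 24401 - \left(-31 - 6 i \sqrt{6}\right)^{2} \approx 23656.0 - 911.21 i$)
$d - K = -71 - \left(23656 - 372 i \sqrt{6}\right) = -23727 + 372 i \sqrt{6}$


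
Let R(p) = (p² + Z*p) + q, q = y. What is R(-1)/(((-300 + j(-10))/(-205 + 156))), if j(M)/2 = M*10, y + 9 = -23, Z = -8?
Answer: -1127/500 ≈ -2.2540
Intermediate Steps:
y = -32 (y = -9 - 23 = -32)
q = -32
j(M) = 20*M (j(M) = 2*(M*10) = 2*(10*M) = 20*M)
R(p) = -32 + p² - 8*p (R(p) = (p² - 8*p) - 32 = -32 + p² - 8*p)
R(-1)/(((-300 + j(-10))/(-205 + 156))) = (-32 + (-1)² - 8*(-1))/(((-300 + 20*(-10))/(-205 + 156))) = (-32 + 1 + 8)/(((-300 - 200)/(-49))) = -23/((-500*(-1/49))) = -23/500/49 = -23*49/500 = -1127/500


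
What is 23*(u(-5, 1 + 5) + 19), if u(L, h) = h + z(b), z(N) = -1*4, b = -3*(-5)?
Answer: 483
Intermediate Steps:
b = 15
z(N) = -4
u(L, h) = -4 + h (u(L, h) = h - 4 = -4 + h)
23*(u(-5, 1 + 5) + 19) = 23*((-4 + (1 + 5)) + 19) = 23*((-4 + 6) + 19) = 23*(2 + 19) = 23*21 = 483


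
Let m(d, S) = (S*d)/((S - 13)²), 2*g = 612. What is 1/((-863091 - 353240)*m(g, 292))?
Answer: -8649/12075734168 ≈ -7.1623e-7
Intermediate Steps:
g = 306 (g = (½)*612 = 306)
m(d, S) = S*d/(-13 + S)² (m(d, S) = (S*d)/((-13 + S)²) = (S*d)/(-13 + S)² = S*d/(-13 + S)²)
1/((-863091 - 353240)*m(g, 292)) = 1/((-863091 - 353240)*((292*306/(-13 + 292)²))) = 1/((-1216331)*((292*306/279²))) = -1/(1216331*(292*306*(1/77841))) = -1/(1216331*9928/8649) = -1/1216331*8649/9928 = -8649/12075734168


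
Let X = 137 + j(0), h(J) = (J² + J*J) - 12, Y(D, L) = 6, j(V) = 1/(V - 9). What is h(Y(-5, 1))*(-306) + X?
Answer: -164008/9 ≈ -18223.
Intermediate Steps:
j(V) = 1/(-9 + V)
h(J) = -12 + 2*J² (h(J) = (J² + J²) - 12 = 2*J² - 12 = -12 + 2*J²)
X = 1232/9 (X = 137 + 1/(-9 + 0) = 137 + 1/(-9) = 137 - ⅑ = 1232/9 ≈ 136.89)
h(Y(-5, 1))*(-306) + X = (-12 + 2*6²)*(-306) + 1232/9 = (-12 + 2*36)*(-306) + 1232/9 = (-12 + 72)*(-306) + 1232/9 = 60*(-306) + 1232/9 = -18360 + 1232/9 = -164008/9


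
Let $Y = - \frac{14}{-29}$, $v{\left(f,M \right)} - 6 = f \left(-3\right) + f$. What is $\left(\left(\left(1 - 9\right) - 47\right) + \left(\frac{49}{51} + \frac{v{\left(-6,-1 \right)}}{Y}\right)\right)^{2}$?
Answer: $\frac{35772361}{127449} \approx 280.68$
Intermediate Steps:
$v{\left(f,M \right)} = 6 - 2 f$ ($v{\left(f,M \right)} = 6 + \left(f \left(-3\right) + f\right) = 6 + \left(- 3 f + f\right) = 6 - 2 f$)
$Y = \frac{14}{29}$ ($Y = \left(-14\right) \left(- \frac{1}{29}\right) = \frac{14}{29} \approx 0.48276$)
$\left(\left(\left(1 - 9\right) - 47\right) + \left(\frac{49}{51} + \frac{v{\left(-6,-1 \right)}}{Y}\right)\right)^{2} = \left(\left(\left(1 - 9\right) - 47\right) + \left(\frac{49}{51} + \frac{6 - -12}{\frac{14}{29}}\right)\right)^{2} = \left(\left(-8 - 47\right) + \left(49 \cdot \frac{1}{51} + \left(6 + 12\right) \frac{29}{14}\right)\right)^{2} = \left(-55 + \left(\frac{49}{51} + 18 \cdot \frac{29}{14}\right)\right)^{2} = \left(-55 + \left(\frac{49}{51} + \frac{261}{7}\right)\right)^{2} = \left(-55 + \frac{13654}{357}\right)^{2} = \left(- \frac{5981}{357}\right)^{2} = \frac{35772361}{127449}$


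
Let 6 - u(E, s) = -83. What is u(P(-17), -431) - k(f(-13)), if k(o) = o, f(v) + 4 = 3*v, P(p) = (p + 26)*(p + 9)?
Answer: 132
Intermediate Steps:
P(p) = (9 + p)*(26 + p) (P(p) = (26 + p)*(9 + p) = (9 + p)*(26 + p))
u(E, s) = 89 (u(E, s) = 6 - 1*(-83) = 6 + 83 = 89)
f(v) = -4 + 3*v
u(P(-17), -431) - k(f(-13)) = 89 - (-4 + 3*(-13)) = 89 - (-4 - 39) = 89 - 1*(-43) = 89 + 43 = 132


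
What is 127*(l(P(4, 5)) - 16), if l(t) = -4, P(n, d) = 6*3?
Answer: -2540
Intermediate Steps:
P(n, d) = 18
127*(l(P(4, 5)) - 16) = 127*(-4 - 16) = 127*(-20) = -2540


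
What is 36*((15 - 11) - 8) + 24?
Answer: -120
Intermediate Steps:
36*((15 - 11) - 8) + 24 = 36*(4 - 8) + 24 = 36*(-4) + 24 = -144 + 24 = -120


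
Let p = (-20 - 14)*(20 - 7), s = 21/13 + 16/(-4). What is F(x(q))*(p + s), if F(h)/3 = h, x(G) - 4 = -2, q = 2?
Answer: -34662/13 ≈ -2666.3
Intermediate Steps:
x(G) = 2 (x(G) = 4 - 2 = 2)
F(h) = 3*h
s = -31/13 (s = 21*(1/13) + 16*(-¼) = 21/13 - 4 = -31/13 ≈ -2.3846)
p = -442 (p = -34*13 = -442)
F(x(q))*(p + s) = (3*2)*(-442 - 31/13) = 6*(-5777/13) = -34662/13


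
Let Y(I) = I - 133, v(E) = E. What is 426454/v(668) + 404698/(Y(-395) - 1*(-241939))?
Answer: 51610512429/80631274 ≈ 640.08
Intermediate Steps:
Y(I) = -133 + I
426454/v(668) + 404698/(Y(-395) - 1*(-241939)) = 426454/668 + 404698/((-133 - 395) - 1*(-241939)) = 426454*(1/668) + 404698/(-528 + 241939) = 213227/334 + 404698/241411 = 51610512429/80631274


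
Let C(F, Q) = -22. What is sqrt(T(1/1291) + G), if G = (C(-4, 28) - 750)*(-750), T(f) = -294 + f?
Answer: sqrt(964518296077)/1291 ≈ 760.73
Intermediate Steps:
G = 579000 (G = (-22 - 750)*(-750) = -772*(-750) = 579000)
sqrt(T(1/1291) + G) = sqrt((-294 + 1/1291) + 579000) = sqrt(-379553/1291 + 579000) = sqrt(747109447/1291) = sqrt(964518296077)/1291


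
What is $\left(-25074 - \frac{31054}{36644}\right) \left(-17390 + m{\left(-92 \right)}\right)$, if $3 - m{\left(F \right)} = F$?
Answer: $\frac{7945692334725}{18322} \approx 4.3367 \cdot 10^{8}$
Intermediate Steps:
$m{\left(F \right)} = 3 - F$
$\left(-25074 - \frac{31054}{36644}\right) \left(-17390 + m{\left(-92 \right)}\right) = \left(-25074 - \frac{31054}{36644}\right) \left(-17390 + \left(3 - -92\right)\right) = \left(-25074 - \frac{15527}{18322}\right) \left(-17390 + \left(3 + 92\right)\right) = \left(-25074 - \frac{15527}{18322}\right) \left(-17390 + 95\right) = \left(- \frac{459421355}{18322}\right) \left(-17295\right) = \frac{7945692334725}{18322}$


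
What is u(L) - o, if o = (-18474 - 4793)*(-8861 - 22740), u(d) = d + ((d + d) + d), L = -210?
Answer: -735261307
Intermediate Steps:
u(d) = 4*d (u(d) = d + (2*d + d) = d + 3*d = 4*d)
o = 735260467 (o = -23267*(-31601) = 735260467)
u(L) - o = 4*(-210) - 1*735260467 = -840 - 735260467 = -735261307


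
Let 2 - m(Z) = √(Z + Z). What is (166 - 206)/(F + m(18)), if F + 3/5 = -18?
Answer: 200/113 ≈ 1.7699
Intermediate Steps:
F = -93/5 (F = -⅗ - 18 = -93/5 ≈ -18.600)
m(Z) = 2 - √2*√Z (m(Z) = 2 - √(Z + Z) = 2 - √(2*Z) = 2 - √2*√Z)
(166 - 206)/(F + m(18)) = (166 - 206)/(-93/5 + (2 - √2*√18)) = -40/(-93/5 + (2 - √2*3*√2)) = -40/(-93/5 + (2 - 6)) = -40/(-93/5 - 4) = -40/(-113/5) = -40*(-5/113) = 200/113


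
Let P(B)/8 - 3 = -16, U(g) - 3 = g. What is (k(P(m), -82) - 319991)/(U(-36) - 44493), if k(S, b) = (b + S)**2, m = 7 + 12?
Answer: 285395/44526 ≈ 6.4096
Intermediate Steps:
U(g) = 3 + g
m = 19
P(B) = -104 (P(B) = 24 + 8*(-16) = 24 - 128 = -104)
k(S, b) = (S + b)**2
(k(P(m), -82) - 319991)/(U(-36) - 44493) = ((-104 - 82)**2 - 319991)/((3 - 36) - 44493) = ((-186)**2 - 319991)/(-33 - 44493) = (34596 - 319991)/(-44526) = -285395*(-1/44526) = 285395/44526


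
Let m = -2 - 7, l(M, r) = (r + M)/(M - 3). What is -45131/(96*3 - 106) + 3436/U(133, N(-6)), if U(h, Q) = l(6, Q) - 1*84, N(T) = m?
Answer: -4461487/15470 ≈ -288.40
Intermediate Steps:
l(M, r) = (M + r)/(-3 + M)
m = -9
N(T) = -9
U(h, Q) = -82 + Q/3 (U(h, Q) = (6 + Q)/(-3 + 6) - 1*84 = (6 + Q)/3 - 84 = (2 + Q/3) - 84 = -82 + Q/3)
-45131/(96*3 - 106) + 3436/U(133, N(-6)) = -45131/(96*3 - 106) + 3436/(-82 + (⅓)*(-9)) = -45131/(288 - 106) + 3436/(-82 - 3) = -45131/182 + 3436/(-85) = -45131*1/182 + 3436*(-1/85) = -45131/182 - 3436/85 = -4461487/15470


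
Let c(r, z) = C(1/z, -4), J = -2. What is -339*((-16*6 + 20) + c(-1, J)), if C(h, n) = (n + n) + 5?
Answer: 26781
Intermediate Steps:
C(h, n) = 5 + 2*n (C(h, n) = 2*n + 5 = 5 + 2*n)
c(r, z) = -3 (c(r, z) = 5 + 2*(-4) = 5 - 8 = -3)
-339*((-16*6 + 20) + c(-1, J)) = -339*((-16*6 + 20) - 3) = -339*((-96 + 20) - 3) = -339*(-76 - 3) = -339*(-79) = 26781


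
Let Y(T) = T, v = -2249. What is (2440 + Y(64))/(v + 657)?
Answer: -313/199 ≈ -1.5729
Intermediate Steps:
(2440 + Y(64))/(v + 657) = (2440 + 64)/(-2249 + 657) = 2504/(-1592) = 2504*(-1/1592) = -313/199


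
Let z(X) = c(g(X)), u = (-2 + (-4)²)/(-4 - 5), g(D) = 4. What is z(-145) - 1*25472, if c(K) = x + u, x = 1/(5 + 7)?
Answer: -917045/36 ≈ -25473.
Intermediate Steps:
u = -14/9 (u = (-2 + 16)/(-9) = 14*(-⅑) = -14/9 ≈ -1.5556)
x = 1/12 ≈ 0.083333
c(K) = -53/36 (c(K) = 1/12 - 14/9 = -53/36)
z(X) = -53/36
z(-145) - 1*25472 = -53/36 - 1*25472 = -53/36 - 25472 = -917045/36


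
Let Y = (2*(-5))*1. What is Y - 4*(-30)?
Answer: 110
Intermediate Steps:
Y = -10 (Y = -10*1 = -10)
Y - 4*(-30) = -10 - 4*(-30) = -10 + 120 = 110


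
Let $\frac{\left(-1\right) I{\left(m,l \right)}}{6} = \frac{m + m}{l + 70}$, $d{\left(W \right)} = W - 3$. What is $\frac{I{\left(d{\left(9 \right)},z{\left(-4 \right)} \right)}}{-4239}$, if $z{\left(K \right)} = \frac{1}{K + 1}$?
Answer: $\frac{8}{32813} \approx 0.00024381$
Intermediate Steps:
$z{\left(K \right)} = \frac{1}{1 + K}$
$d{\left(W \right)} = -3 + W$ ($d{\left(W \right)} = W - 3 = -3 + W$)
$I{\left(m,l \right)} = - \frac{12 m}{70 + l}$ ($I{\left(m,l \right)} = - 6 \frac{m + m}{l + 70} = - 6 \frac{2 m}{70 + l} = - \frac{12 m}{70 + l}$)
$\frac{I{\left(d{\left(9 \right)},z{\left(-4 \right)} \right)}}{-4239} = \frac{\left(-12\right) \left(-3 + 9\right) \frac{1}{70 + \frac{1}{1 - 4}}}{-4239} = \left(-12\right) 6 \frac{1}{70 + \frac{1}{-3}} \left(- \frac{1}{4239}\right) = \left(-12\right) 6 \frac{1}{70 - \frac{1}{3}} \left(- \frac{1}{4239}\right) = \left(-12\right) 6 \frac{1}{\frac{209}{3}} \left(- \frac{1}{4239}\right) = \left(-12\right) 6 \cdot \frac{3}{209} \left(- \frac{1}{4239}\right) = \left(- \frac{216}{209}\right) \left(- \frac{1}{4239}\right) = \frac{8}{32813}$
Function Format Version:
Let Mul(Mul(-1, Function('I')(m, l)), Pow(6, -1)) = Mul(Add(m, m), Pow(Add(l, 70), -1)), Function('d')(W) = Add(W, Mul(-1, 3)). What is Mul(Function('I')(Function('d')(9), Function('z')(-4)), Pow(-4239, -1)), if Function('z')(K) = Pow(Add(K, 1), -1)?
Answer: Rational(8, 32813) ≈ 0.00024381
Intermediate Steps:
Function('z')(K) = Pow(Add(1, K), -1)
Function('d')(W) = Add(-3, W) (Function('d')(W) = Add(W, -3) = Add(-3, W))
Function('I')(m, l) = Mul(-12, m, Pow(Add(70, l), -1)) (Function('I')(m, l) = Mul(-6, Mul(Add(m, m), Pow(Add(l, 70), -1))) = Mul(-6, Mul(Mul(2, m), Pow(Add(70, l), -1))) = Mul(-6, Mul(2, m, Pow(Add(70, l), -1))) = Mul(-12, m, Pow(Add(70, l), -1)))
Mul(Function('I')(Function('d')(9), Function('z')(-4)), Pow(-4239, -1)) = Mul(Mul(-12, Add(-3, 9), Pow(Add(70, Pow(Add(1, -4), -1)), -1)), Pow(-4239, -1)) = Mul(Mul(-12, 6, Pow(Add(70, Pow(-3, -1)), -1)), Rational(-1, 4239)) = Mul(Mul(-12, 6, Pow(Add(70, Rational(-1, 3)), -1)), Rational(-1, 4239)) = Mul(Mul(-12, 6, Pow(Rational(209, 3), -1)), Rational(-1, 4239)) = Mul(Mul(-12, 6, Rational(3, 209)), Rational(-1, 4239)) = Mul(Rational(-216, 209), Rational(-1, 4239)) = Rational(8, 32813)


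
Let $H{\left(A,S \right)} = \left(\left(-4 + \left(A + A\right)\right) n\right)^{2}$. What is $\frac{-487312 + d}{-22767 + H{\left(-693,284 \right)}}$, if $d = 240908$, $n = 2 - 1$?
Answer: $- \frac{246404}{1909333} \approx -0.12905$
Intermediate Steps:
$n = 1$
$H{\left(A,S \right)} = \left(-4 + 2 A\right)^{2}$ ($H{\left(A,S \right)} = \left(\left(-4 + \left(A + A\right)\right) 1\right)^{2} = \left(\left(-4 + 2 A\right) 1\right)^{2} = \left(-4 + 2 A\right)^{2}$)
$\frac{-487312 + d}{-22767 + H{\left(-693,284 \right)}} = \frac{-487312 + 240908}{-22767 + 4 \left(-2 - 693\right)^{2}} = - \frac{246404}{-22767 + 4 \left(-695\right)^{2}} = - \frac{246404}{-22767 + 4 \cdot 483025} = - \frac{246404}{-22767 + 1932100} = - \frac{246404}{1909333}$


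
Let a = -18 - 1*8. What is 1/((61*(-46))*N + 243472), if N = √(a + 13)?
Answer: 60868/14845243013 + 1403*I*√13/29690486026 ≈ 4.1002e-6 + 1.7038e-7*I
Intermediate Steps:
a = -26 (a = -18 - 8 = -26)
N = I*√13 (N = √(-26 + 13) = √(-13) = I*√13 ≈ 3.6056*I)
1/((61*(-46))*N + 243472) = 1/((61*(-46))*(I*√13) + 243472) = 1/(-2806*I*√13 + 243472) = 1/(243472 - 2806*I*√13)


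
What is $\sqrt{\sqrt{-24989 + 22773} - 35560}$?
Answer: $\sqrt{-35560 + 2 i \sqrt{554}} \approx 0.125 + 188.57 i$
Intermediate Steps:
$\sqrt{\sqrt{-24989 + 22773} - 35560} = \sqrt{\sqrt{-2216} - 35560} = \sqrt{2 i \sqrt{554} - 35560} = \sqrt{-35560 + 2 i \sqrt{554}}$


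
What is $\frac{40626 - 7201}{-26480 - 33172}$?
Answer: $- \frac{33425}{59652} \approx -0.56033$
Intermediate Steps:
$\frac{40626 - 7201}{-26480 - 33172} = \frac{33425}{-59652} = 33425 \left(- \frac{1}{59652}\right) = - \frac{33425}{59652}$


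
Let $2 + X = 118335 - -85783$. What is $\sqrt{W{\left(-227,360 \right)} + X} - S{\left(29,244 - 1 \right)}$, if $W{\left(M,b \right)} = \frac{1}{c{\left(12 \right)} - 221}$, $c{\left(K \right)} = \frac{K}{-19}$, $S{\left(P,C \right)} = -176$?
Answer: $176 + \frac{\sqrt{3619491176427}}{4211} \approx 627.79$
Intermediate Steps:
$X = 204116$ ($X = -2 + \left(118335 - -85783\right) = -2 + \left(118335 + 85783\right) = -2 + 204118 = 204116$)
$c{\left(K \right)} = - \frac{K}{19}$ ($c{\left(K \right)} = K \left(- \frac{1}{19}\right) = - \frac{K}{19}$)
$W{\left(M,b \right)} = - \frac{19}{4211}$ ($W{\left(M,b \right)} = \frac{1}{\left(- \frac{1}{19}\right) 12 - 221} = \frac{1}{- \frac{12}{19} - 221} = \frac{1}{- \frac{4211}{19}} = - \frac{19}{4211}$)
$\sqrt{W{\left(-227,360 \right)} + X} - S{\left(29,244 - 1 \right)} = \sqrt{- \frac{19}{4211} + 204116} - -176 = \sqrt{\frac{859532457}{4211}} + 176 = \frac{\sqrt{3619491176427}}{4211} + 176 = 176 + \frac{\sqrt{3619491176427}}{4211}$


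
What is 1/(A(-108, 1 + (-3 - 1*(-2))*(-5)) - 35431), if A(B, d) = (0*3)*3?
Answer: -1/35431 ≈ -2.8224e-5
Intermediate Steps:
A(B, d) = 0 (A(B, d) = 0*3 = 0)
1/(A(-108, 1 + (-3 - 1*(-2))*(-5)) - 35431) = 1/(0 - 35431) = 1/(-35431) = -1/35431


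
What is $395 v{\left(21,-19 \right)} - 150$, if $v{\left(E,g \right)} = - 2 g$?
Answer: $14860$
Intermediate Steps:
$395 v{\left(21,-19 \right)} - 150 = 395 \left(\left(-2\right) \left(-19\right)\right) - 150 = 395 \cdot 38 - 150 = 15010 - 150 = 14860$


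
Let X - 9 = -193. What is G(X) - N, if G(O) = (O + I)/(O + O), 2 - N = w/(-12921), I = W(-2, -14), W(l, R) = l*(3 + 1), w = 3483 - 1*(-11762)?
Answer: -789949/297183 ≈ -2.6581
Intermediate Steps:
w = 15245 (w = 3483 + 11762 = 15245)
X = -184 (X = 9 - 193 = -184)
W(l, R) = 4*l (W(l, R) = l*4 = 4*l)
I = -8 (I = 4*(-2) = -8)
N = 41087/12921 (N = 2 - 15245/(-12921) = 2 - 15245*(-1)/12921 = 2 - 1*(-15245/12921) = 2 + 15245/12921 = 41087/12921 ≈ 3.1799)
G(O) = (-8 + O)/(2*O) (G(O) = (O - 8)/(O + O) = (-8 + O)/((2*O)) = (-8 + O)*(1/(2*O)) = (-8 + O)/(2*O))
G(X) - N = (½)*(-8 - 184)/(-184) - 1*41087/12921 = (½)*(-1/184)*(-192) - 41087/12921 = 12/23 - 41087/12921 = -789949/297183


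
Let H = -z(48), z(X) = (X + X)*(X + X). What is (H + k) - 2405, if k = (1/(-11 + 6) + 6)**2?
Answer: -289684/25 ≈ -11587.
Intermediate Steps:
z(X) = 4*X**2 (z(X) = (2*X)*(2*X) = 4*X**2)
H = -9216 (H = -4*48**2 = -4*2304 = -1*9216 = -9216)
k = 841/25 (k = (1/(-5) + 6)**2 = (-1/5 + 6)**2 = (29/5)**2 = 841/25 ≈ 33.640)
(H + k) - 2405 = (-9216 + 841/25) - 2405 = -229559/25 - 2405 = -289684/25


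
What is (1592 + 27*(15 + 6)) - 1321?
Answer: 838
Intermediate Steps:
(1592 + 27*(15 + 6)) - 1321 = (1592 + 27*21) - 1321 = (1592 + 567) - 1321 = 2159 - 1321 = 838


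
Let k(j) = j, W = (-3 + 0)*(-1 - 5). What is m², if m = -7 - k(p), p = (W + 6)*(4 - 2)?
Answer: 3025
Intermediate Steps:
W = 18 (W = -3*(-6) = 18)
p = 48 (p = (18 + 6)*(4 - 2) = 24*2 = 48)
m = -55 (m = -7 - 1*48 = -7 - 48 = -55)
m² = (-55)² = 3025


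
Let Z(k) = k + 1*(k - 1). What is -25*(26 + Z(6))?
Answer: -925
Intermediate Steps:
Z(k) = -1 + 2*k (Z(k) = k + 1*(-1 + k) = k + (-1 + k) = -1 + 2*k)
-25*(26 + Z(6)) = -25*(26 + (-1 + 2*6)) = -25*(26 + (-1 + 12)) = -25*(26 + 11) = -25*37 = -925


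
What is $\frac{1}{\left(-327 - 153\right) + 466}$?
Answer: $- \frac{1}{14} \approx -0.071429$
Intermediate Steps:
$\frac{1}{\left(-327 - 153\right) + 466} = \frac{1}{-480 + 466} = \frac{1}{-14} = - \frac{1}{14}$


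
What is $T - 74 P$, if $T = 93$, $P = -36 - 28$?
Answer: $4829$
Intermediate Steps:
$P = -64$
$T - 74 P = 93 - -4736 = 93 + 4736 = 4829$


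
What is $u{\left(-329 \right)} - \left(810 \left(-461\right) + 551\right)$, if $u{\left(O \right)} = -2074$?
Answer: $370785$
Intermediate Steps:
$u{\left(-329 \right)} - \left(810 \left(-461\right) + 551\right) = -2074 - \left(810 \left(-461\right) + 551\right) = -2074 - \left(-373410 + 551\right) = -2074 - -372859 = -2074 + 372859 = 370785$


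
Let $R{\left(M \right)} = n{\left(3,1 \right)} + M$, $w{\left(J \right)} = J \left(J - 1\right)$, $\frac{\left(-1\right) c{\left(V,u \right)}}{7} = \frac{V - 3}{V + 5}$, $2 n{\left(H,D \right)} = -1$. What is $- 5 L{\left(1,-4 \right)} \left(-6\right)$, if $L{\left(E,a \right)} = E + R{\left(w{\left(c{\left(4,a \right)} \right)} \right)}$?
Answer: $\frac{1525}{27} \approx 56.482$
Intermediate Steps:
$n{\left(H,D \right)} = - \frac{1}{2}$ ($n{\left(H,D \right)} = \frac{1}{2} \left(-1\right) = - \frac{1}{2}$)
$c{\left(V,u \right)} = - \frac{7 \left(-3 + V\right)}{5 + V}$ ($c{\left(V,u \right)} = - 7 \frac{V - 3}{V + 5} = - 7 \frac{-3 + V}{5 + V} = - \frac{7 \left(-3 + V\right)}{5 + V}$)
$w{\left(J \right)} = J \left(-1 + J\right)$
$R{\left(M \right)} = - \frac{1}{2} + M$
$L{\left(E,a \right)} = \frac{143}{162} + E$ ($L{\left(E,a \right)} = E - \left(\frac{1}{2} - \frac{7 \left(3 - 4\right)}{5 + 4} \left(-1 + \frac{7 \left(3 - 4\right)}{5 + 4}\right)\right) = E - \left(\frac{1}{2} - \frac{7 \left(3 - 4\right)}{9} \left(-1 + \frac{7 \left(3 - 4\right)}{9}\right)\right) = E - \left(\frac{1}{2} - 7 \cdot \frac{1}{9} \left(-1\right) \left(-1 + 7 \cdot \frac{1}{9} \left(-1\right)\right)\right) = E - \left(\frac{1}{2} + \frac{7 \left(-1 - \frac{7}{9}\right)}{9}\right) = E - - \frac{143}{162} = E + \left(- \frac{1}{2} + \frac{112}{81}\right) = E + \frac{143}{162} = \frac{143}{162} + E$)
$- 5 L{\left(1,-4 \right)} \left(-6\right) = - 5 \left(\frac{143}{162} + 1\right) \left(-6\right) = \left(-5\right) \frac{305}{162} \left(-6\right) = \left(- \frac{1525}{162}\right) \left(-6\right) = \frac{1525}{27}$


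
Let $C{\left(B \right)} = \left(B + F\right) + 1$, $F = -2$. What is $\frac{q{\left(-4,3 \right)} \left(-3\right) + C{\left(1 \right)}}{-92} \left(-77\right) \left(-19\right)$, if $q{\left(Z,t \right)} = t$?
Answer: $\frac{13167}{92} \approx 143.12$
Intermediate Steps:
$C{\left(B \right)} = -1 + B$ ($C{\left(B \right)} = \left(B - 2\right) + 1 = \left(-2 + B\right) + 1 = -1 + B$)
$\frac{q{\left(-4,3 \right)} \left(-3\right) + C{\left(1 \right)}}{-92} \left(-77\right) \left(-19\right) = \frac{3 \left(-3\right) + \left(-1 + 1\right)}{-92} \left(-77\right) \left(-19\right) = \left(-9 + 0\right) \left(- \frac{1}{92}\right) \left(-77\right) \left(-19\right) = \left(-9\right) \left(- \frac{1}{92}\right) \left(-77\right) \left(-19\right) = \frac{9}{92} \left(-77\right) \left(-19\right) = \left(- \frac{693}{92}\right) \left(-19\right) = \frac{13167}{92}$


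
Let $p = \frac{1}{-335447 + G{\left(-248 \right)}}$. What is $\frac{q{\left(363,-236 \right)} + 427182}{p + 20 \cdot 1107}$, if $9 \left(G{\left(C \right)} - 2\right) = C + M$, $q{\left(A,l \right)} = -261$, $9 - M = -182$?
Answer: $\frac{143211218678}{7426892519} \approx 19.283$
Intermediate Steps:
$M = 191$ ($M = 9 - -182 = 9 + 182 = 191$)
$G{\left(C \right)} = \frac{209}{9} + \frac{C}{9}$ ($G{\left(C \right)} = 2 + \frac{C + 191}{9} = 2 + \frac{191 + C}{9} = 2 + \left(\frac{191}{9} + \frac{C}{9}\right) = \frac{209}{9} + \frac{C}{9}$)
$p = - \frac{3}{1006354}$ ($p = \frac{1}{-335447 + \left(\frac{209}{9} + \frac{1}{9} \left(-248\right)\right)} = \frac{1}{-335447 + \left(\frac{209}{9} - \frac{248}{9}\right)} = \frac{1}{-335447 - \frac{13}{3}} = \frac{1}{- \frac{1006354}{3}} = - \frac{3}{1006354} \approx -2.9811 \cdot 10^{-6}$)
$\frac{q{\left(363,-236 \right)} + 427182}{p + 20 \cdot 1107} = \frac{-261 + 427182}{- \frac{3}{1006354} + 20 \cdot 1107} = \frac{426921}{- \frac{3}{1006354} + 22140} = \frac{426921}{\frac{22280677557}{1006354}} = 426921 \cdot \frac{1006354}{22280677557} = \frac{143211218678}{7426892519}$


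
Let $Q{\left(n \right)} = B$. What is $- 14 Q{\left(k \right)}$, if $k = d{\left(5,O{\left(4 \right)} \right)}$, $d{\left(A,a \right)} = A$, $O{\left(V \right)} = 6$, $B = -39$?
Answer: $546$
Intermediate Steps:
$k = 5$
$Q{\left(n \right)} = -39$
$- 14 Q{\left(k \right)} = \left(-14\right) \left(-39\right) = 546$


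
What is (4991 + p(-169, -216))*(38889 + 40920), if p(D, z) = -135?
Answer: 387552504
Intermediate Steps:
(4991 + p(-169, -216))*(38889 + 40920) = (4991 - 135)*(38889 + 40920) = 4856*79809 = 387552504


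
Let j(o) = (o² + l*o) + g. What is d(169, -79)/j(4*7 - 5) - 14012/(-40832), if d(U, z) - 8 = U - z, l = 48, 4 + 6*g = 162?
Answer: 12638839/25407712 ≈ 0.49744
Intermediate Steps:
g = 79/3 (g = -⅔ + (⅙)*162 = -⅔ + 27 = 79/3 ≈ 26.333)
j(o) = 79/3 + o² + 48*o (j(o) = (o² + 48*o) + 79/3 = 79/3 + o² + 48*o)
d(U, z) = 8 + U - z (d(U, z) = 8 + (U - z) = 8 + U - z)
d(169, -79)/j(4*7 - 5) - 14012/(-40832) = (8 + 169 - 1*(-79))/(79/3 + (4*7 - 5)² + 48*(4*7 - 5)) - 14012/(-40832) = (8 + 169 + 79)/(79/3 + (28 - 5)² + 48*(28 - 5)) - 14012*(-1/40832) = 256/(79/3 + 23² + 48*23) + 3503/10208 = 256/(79/3 + 529 + 1104) + 3503/10208 = 256/(4978/3) + 3503/10208 = 256*(3/4978) + 3503/10208 = 384/2489 + 3503/10208 = 12638839/25407712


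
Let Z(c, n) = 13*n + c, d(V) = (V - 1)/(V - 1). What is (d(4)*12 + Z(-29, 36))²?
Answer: 203401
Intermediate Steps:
d(V) = 1 (d(V) = (-1 + V)/(-1 + V) = 1)
Z(c, n) = c + 13*n
(d(4)*12 + Z(-29, 36))² = (1*12 + (-29 + 13*36))² = (12 + (-29 + 468))² = (12 + 439)² = 451² = 203401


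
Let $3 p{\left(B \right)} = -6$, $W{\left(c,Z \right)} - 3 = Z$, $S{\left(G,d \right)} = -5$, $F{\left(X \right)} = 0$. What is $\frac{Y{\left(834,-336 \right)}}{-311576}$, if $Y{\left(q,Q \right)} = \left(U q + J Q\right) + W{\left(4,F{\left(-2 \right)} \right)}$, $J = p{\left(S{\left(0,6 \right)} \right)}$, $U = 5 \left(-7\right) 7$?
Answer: $\frac{203655}{311576} \approx 0.65363$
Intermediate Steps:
$U = -245$ ($U = \left(-35\right) 7 = -245$)
$W{\left(c,Z \right)} = 3 + Z$
$p{\left(B \right)} = -2$ ($p{\left(B \right)} = \frac{1}{3} \left(-6\right) = -2$)
$J = -2$
$Y{\left(q,Q \right)} = 3 - 245 q - 2 Q$ ($Y{\left(q,Q \right)} = \left(- 245 q - 2 Q\right) + \left(3 + 0\right) = \left(- 245 q - 2 Q\right) + 3 = 3 - 245 q - 2 Q$)
$\frac{Y{\left(834,-336 \right)}}{-311576} = \frac{3 - 204330 - -672}{-311576} = \left(3 - 204330 + 672\right) \left(- \frac{1}{311576}\right) = \left(-203655\right) \left(- \frac{1}{311576}\right) = \frac{203655}{311576}$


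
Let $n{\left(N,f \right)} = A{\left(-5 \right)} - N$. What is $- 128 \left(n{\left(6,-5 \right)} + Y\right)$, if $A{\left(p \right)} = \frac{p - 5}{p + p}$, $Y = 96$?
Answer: $-11648$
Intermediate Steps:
$A{\left(p \right)} = \frac{-5 + p}{2 p}$
$n{\left(N,f \right)} = 1 - N$ ($n{\left(N,f \right)} = \frac{-5 - 5}{2 \left(-5\right)} - N = \frac{1}{2} \left(- \frac{1}{5}\right) \left(-10\right) - N = 1 - N$)
$- 128 \left(n{\left(6,-5 \right)} + Y\right) = - 128 \left(\left(1 - 6\right) + 96\right) = - 128 \left(-5 + 96\right) = \left(-128\right) 91 = -11648$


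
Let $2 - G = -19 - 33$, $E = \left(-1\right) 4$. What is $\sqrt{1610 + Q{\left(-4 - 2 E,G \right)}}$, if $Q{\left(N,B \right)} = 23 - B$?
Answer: $\sqrt{1579} \approx 39.737$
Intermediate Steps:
$E = -4$
$G = 54$ ($G = 2 - \left(-19 - 33\right) = 2 - -52 = 2 + 52 = 54$)
$\sqrt{1610 + Q{\left(-4 - 2 E,G \right)}} = \sqrt{1610 + \left(23 - 54\right)} = \sqrt{1610 - 31} = \sqrt{1579}$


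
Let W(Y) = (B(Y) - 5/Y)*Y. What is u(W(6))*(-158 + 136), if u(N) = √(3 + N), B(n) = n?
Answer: -22*√34 ≈ -128.28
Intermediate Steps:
W(Y) = Y*(Y - 5/Y) (W(Y) = (Y - 5/Y)*Y = Y*(Y - 5/Y))
u(W(6))*(-158 + 136) = √(3 + (-5 + 6²))*(-158 + 136) = √(3 + (-5 + 36))*(-22) = √(3 + 31)*(-22) = √34*(-22) = -22*√34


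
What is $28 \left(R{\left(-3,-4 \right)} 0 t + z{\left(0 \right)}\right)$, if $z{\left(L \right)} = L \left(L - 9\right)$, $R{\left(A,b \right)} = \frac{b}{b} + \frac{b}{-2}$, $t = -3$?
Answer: $0$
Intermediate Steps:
$R{\left(A,b \right)} = 1 - \frac{b}{2}$ ($R{\left(A,b \right)} = 1 + b \left(- \frac{1}{2}\right) = 1 - \frac{b}{2}$)
$z{\left(L \right)} = L \left(-9 + L\right)$
$28 \left(R{\left(-3,-4 \right)} 0 t + z{\left(0 \right)}\right) = 28 \left(\left(1 - -2\right) 0 \left(-3\right) + 0 \left(-9 + 0\right)\right) = 28 \left(\left(1 + 2\right) 0 \left(-3\right) + 0 \left(-9\right)\right) = 28 \left(3 \cdot 0 \left(-3\right) + 0\right) = 28 \left(0 \left(-3\right) + 0\right) = 28 \left(0 + 0\right) = 28 \cdot 0 = 0$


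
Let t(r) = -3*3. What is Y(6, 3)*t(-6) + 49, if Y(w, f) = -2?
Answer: 67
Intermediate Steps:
t(r) = -9
Y(6, 3)*t(-6) + 49 = -2*(-9) + 49 = 18 + 49 = 67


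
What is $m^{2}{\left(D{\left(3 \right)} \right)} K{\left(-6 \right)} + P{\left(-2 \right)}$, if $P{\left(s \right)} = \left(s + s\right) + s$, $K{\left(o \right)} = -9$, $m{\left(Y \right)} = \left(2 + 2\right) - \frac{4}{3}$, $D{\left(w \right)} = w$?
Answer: $-70$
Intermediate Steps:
$m{\left(Y \right)} = \frac{8}{3}$ ($m{\left(Y \right)} = 4 - \frac{4}{3} = \frac{8}{3}$)
$P{\left(s \right)} = 3 s$ ($P{\left(s \right)} = 2 s + s = 3 s$)
$m^{2}{\left(D{\left(3 \right)} \right)} K{\left(-6 \right)} + P{\left(-2 \right)} = \left(\frac{8}{3}\right)^{2} \left(-9\right) + 3 \left(-2\right) = \frac{64}{9} \left(-9\right) - 6 = -64 - 6 = -70$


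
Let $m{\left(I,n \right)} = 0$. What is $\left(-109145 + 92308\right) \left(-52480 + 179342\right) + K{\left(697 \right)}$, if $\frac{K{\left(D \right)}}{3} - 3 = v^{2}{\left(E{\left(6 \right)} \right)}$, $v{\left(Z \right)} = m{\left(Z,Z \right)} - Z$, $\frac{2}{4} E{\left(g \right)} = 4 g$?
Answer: $-2135968573$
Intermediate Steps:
$E{\left(g \right)} = 8 g$ ($E{\left(g \right)} = 2 \cdot 4 g = 8 g$)
$v{\left(Z \right)} = - Z$ ($v{\left(Z \right)} = 0 - Z = - Z$)
$K{\left(D \right)} = 6921$ ($K{\left(D \right)} = 9 + 3 \left(- 8 \cdot 6\right)^{2} = 9 + 3 \left(\left(-1\right) 48\right)^{2} = 9 + 3 \left(-48\right)^{2} = 9 + 3 \cdot 2304 = 9 + 6912 = 6921$)
$\left(-109145 + 92308\right) \left(-52480 + 179342\right) + K{\left(697 \right)} = \left(-109145 + 92308\right) \left(-52480 + 179342\right) + 6921 = \left(-16837\right) 126862 + 6921 = -2135975494 + 6921 = -2135968573$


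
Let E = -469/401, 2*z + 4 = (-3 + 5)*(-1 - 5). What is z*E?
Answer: 3752/401 ≈ 9.3566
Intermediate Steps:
z = -8 (z = -2 + ((-3 + 5)*(-1 - 5))/2 = -2 + (2*(-6))/2 = -2 + (1/2)*(-12) = -2 - 6 = -8)
E = -469/401 (E = -469*1/401 = -469/401 ≈ -1.1696)
z*E = -8*(-469/401) = 3752/401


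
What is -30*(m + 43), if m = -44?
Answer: 30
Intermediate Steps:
-30*(m + 43) = -30*(-44 + 43) = -30*(-1) = 30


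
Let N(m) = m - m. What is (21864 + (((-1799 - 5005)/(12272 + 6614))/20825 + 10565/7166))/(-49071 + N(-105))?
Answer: -400165810899559/898061310353550 ≈ -0.44559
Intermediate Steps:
N(m) = 0
(21864 + (((-1799 - 5005)/(12272 + 6614))/20825 + 10565/7166))/(-49071 + N(-105)) = (21864 + (((-1799 - 5005)/(12272 + 6614))/20825 + 10565/7166))/(-49071 + 0) = (21864 + (-6804/18886*(1/20825) + 10565*(1/7166)))/(-49071) = (21864 + (-6804*1/18886*(1/20825) + 10565/7166))*(-1/49071) = (21864 + (-486/1349*1/20825 + 10565/7166))*(-1/49071) = (21864 + (-486/28092925 + 10565/7166))*(-1/49071) = (21864 + 296798269949/201313900550)*(-1/49071) = (4401823919895149/201313900550)*(-1/49071) = -400165810899559/898061310353550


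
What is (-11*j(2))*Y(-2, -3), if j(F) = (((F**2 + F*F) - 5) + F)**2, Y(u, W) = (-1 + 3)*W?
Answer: 1650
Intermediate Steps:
Y(u, W) = 2*W
j(F) = (-5 + F + 2*F**2)**2 (j(F) = (((F**2 + F**2) - 5) + F)**2 = ((2*F**2 - 5) + F)**2 = ((-5 + 2*F**2) + F)**2 = (-5 + F + 2*F**2)**2)
(-11*j(2))*Y(-2, -3) = (-11*(-5 + 2 + 2*2**2)**2)*(2*(-3)) = -11*(-5 + 2 + 2*4)**2*(-6) = -11*(-5 + 2 + 8)**2*(-6) = -11*5**2*(-6) = -11*25*(-6) = -275*(-6) = 1650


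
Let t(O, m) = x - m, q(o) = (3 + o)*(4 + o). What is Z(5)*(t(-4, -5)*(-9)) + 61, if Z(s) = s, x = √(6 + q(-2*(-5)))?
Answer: -164 - 90*√47 ≈ -781.01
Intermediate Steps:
x = 2*√47 (x = √(6 + (12 + (-2*(-5))² + 7*(-2*(-5)))) = √(6 + (12 + 10² + 7*10)) = √(6 + (12 + 100 + 70)) = √(6 + 182) = √188 = 2*√47 ≈ 13.711)
t(O, m) = -m + 2*√47 (t(O, m) = 2*√47 - m = -m + 2*√47)
Z(5)*(t(-4, -5)*(-9)) + 61 = 5*((-1*(-5) + 2*√47)*(-9)) + 61 = 5*((5 + 2*√47)*(-9)) + 61 = 5*(-45 - 18*√47) + 61 = (-225 - 90*√47) + 61 = -164 - 90*√47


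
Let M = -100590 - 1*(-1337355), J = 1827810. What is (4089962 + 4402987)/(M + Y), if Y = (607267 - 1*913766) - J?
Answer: -8492949/897544 ≈ -9.4624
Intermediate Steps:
Y = -2134309 (Y = (607267 - 1*913766) - 1*1827810 = (607267 - 913766) - 1827810 = -306499 - 1827810 = -2134309)
M = 1236765 (M = -100590 + 1337355 = 1236765)
(4089962 + 4402987)/(M + Y) = (4089962 + 4402987)/(1236765 - 2134309) = 8492949/(-897544) = 8492949*(-1/897544) = -8492949/897544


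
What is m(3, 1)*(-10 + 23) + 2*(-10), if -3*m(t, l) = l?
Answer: -73/3 ≈ -24.333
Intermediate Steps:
m(t, l) = -l/3
m(3, 1)*(-10 + 23) + 2*(-10) = (-⅓*1)*(-10 + 23) + 2*(-10) = -⅓*13 - 20 = -13/3 - 20 = -73/3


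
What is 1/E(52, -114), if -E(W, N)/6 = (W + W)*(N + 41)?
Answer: 1/45552 ≈ 2.1953e-5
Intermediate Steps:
E(W, N) = -12*W*(41 + N) (E(W, N) = -6*(W + W)*(N + 41) = -6*2*W*(41 + N) = -12*W*(41 + N))
1/E(52, -114) = 1/(-12*52*(41 - 114)) = 1/(-12*52*(-73)) = 1/45552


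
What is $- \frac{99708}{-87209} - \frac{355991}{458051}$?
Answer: $\frac{14625729989}{39946169659} \approx 0.36614$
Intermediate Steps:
$- \frac{99708}{-87209} - \frac{355991}{458051} = \left(-99708\right) \left(- \frac{1}{87209}\right) - \frac{355991}{458051} = \frac{99708}{87209} - \frac{355991}{458051} = \frac{14625729989}{39946169659}$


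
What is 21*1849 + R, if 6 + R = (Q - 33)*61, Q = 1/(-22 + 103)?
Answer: 2981671/81 ≈ 36811.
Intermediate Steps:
Q = 1/81 ≈ 0.012346
R = -163478/81 (R = -6 + (1/81 - 33)*61 = -6 - 2672/81*61 = -6 - 162992/81 = -163478/81 ≈ -2018.2)
21*1849 + R = 21*1849 - 163478/81 = 38829 - 163478/81 = 2981671/81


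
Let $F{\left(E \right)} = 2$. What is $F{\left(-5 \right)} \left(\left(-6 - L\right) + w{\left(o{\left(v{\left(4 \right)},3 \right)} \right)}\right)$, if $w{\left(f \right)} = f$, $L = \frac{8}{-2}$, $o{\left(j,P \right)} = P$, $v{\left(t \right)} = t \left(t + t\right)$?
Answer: $2$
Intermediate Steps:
$v{\left(t \right)} = 2 t^{2}$ ($v{\left(t \right)} = t 2 t = 2 t^{2}$)
$L = -4$ ($L = 8 \left(- \frac{1}{2}\right) = -4$)
$F{\left(-5 \right)} \left(\left(-6 - L\right) + w{\left(o{\left(v{\left(4 \right)},3 \right)} \right)}\right) = 2 \left(\left(-6 - -4\right) + 3\right) = 2 \left(\left(-6 + 4\right) + 3\right) = 2 \left(-2 + 3\right) = 2 \cdot 1 = 2$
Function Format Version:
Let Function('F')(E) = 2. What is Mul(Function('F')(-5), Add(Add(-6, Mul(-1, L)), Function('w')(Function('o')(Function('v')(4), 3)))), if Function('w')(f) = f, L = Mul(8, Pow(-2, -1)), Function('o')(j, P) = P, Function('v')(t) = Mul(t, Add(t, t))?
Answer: 2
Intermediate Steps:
Function('v')(t) = Mul(2, Pow(t, 2)) (Function('v')(t) = Mul(t, Mul(2, t)) = Mul(2, Pow(t, 2)))
L = -4 (L = Mul(8, Rational(-1, 2)) = -4)
Mul(Function('F')(-5), Add(Add(-6, Mul(-1, L)), Function('w')(Function('o')(Function('v')(4), 3)))) = Mul(2, Add(Add(-6, Mul(-1, -4)), 3)) = Mul(2, Add(Add(-6, 4), 3)) = Mul(2, Add(-2, 3)) = Mul(2, 1) = 2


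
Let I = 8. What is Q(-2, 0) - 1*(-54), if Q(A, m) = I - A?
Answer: 64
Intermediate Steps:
Q(A, m) = 8 - A
Q(-2, 0) - 1*(-54) = (8 - 1*(-2)) - 1*(-54) = (8 + 2) + 54 = 10 + 54 = 64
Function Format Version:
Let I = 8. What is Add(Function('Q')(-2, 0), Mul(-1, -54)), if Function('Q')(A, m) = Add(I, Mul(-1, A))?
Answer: 64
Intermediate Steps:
Function('Q')(A, m) = Add(8, Mul(-1, A))
Add(Function('Q')(-2, 0), Mul(-1, -54)) = Add(Add(8, Mul(-1, -2)), Mul(-1, -54)) = Add(Add(8, 2), 54) = Add(10, 54) = 64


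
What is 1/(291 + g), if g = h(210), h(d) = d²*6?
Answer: 1/264891 ≈ 3.7751e-6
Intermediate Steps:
h(d) = 6*d²
g = 264600 (g = 6*210² = 6*44100 = 264600)
1/(291 + g) = 1/(291 + 264600) = 1/264891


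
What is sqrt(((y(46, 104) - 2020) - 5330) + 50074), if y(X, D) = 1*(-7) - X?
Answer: sqrt(42671) ≈ 206.57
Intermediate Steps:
y(X, D) = -7 - X
sqrt(((y(46, 104) - 2020) - 5330) + 50074) = sqrt((((-7 - 1*46) - 2020) - 5330) + 50074) = sqrt((((-7 - 46) - 2020) - 5330) + 50074) = sqrt(((-53 - 2020) - 5330) + 50074) = sqrt((-2073 - 5330) + 50074) = sqrt(-7403 + 50074) = sqrt(42671)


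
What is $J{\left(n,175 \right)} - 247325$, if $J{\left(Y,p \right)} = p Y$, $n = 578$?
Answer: $-146175$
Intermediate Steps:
$J{\left(Y,p \right)} = Y p$
$J{\left(n,175 \right)} - 247325 = 578 \cdot 175 - 247325 = 101150 - 247325 = -146175$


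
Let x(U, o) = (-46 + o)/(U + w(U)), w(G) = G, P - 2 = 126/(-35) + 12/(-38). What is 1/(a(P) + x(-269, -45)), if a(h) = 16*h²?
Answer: 4855450/285952667 ≈ 0.016980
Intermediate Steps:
P = -182/95 (P = 2 + (126/(-35) + 12/(-38)) = 2 + (126*(-1/35) + 12*(-1/38)) = 2 + (-18/5 - 6/19) = 2 - 372/95 = -182/95 ≈ -1.9158)
x(U, o) = (-46 + o)/(2*U) (x(U, o) = (-46 + o)/(U + U) = (-46 + o)/((2*U)) = (-46 + o)*(1/(2*U)) = (-46 + o)/(2*U))
1/(a(P) + x(-269, -45)) = 1/(16*(-182/95)² + (½)*(-46 - 45)/(-269)) = 1/(16*(33124/9025) + (½)*(-1/269)*(-91)) = 1/(529984/9025 + 91/538) = 1/(285952667/4855450) = 4855450/285952667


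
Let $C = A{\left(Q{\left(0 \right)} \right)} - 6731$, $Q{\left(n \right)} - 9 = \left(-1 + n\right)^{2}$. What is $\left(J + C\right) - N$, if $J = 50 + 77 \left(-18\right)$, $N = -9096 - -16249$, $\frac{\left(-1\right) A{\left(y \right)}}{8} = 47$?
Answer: $-15596$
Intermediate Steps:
$Q{\left(n \right)} = 9 + \left(-1 + n\right)^{2}$
$A{\left(y \right)} = -376$ ($A{\left(y \right)} = \left(-8\right) 47 = -376$)
$N = 7153$ ($N = -9096 + 16249 = 7153$)
$C = -7107$ ($C = -376 - 6731 = -7107$)
$J = -1336$ ($J = 50 - 1386 = -1336$)
$\left(J + C\right) - N = \left(-1336 - 7107\right) - 7153 = -8443 - 7153 = -15596$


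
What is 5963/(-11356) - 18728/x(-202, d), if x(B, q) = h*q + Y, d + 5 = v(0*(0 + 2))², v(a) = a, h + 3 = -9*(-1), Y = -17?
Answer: 212394907/533732 ≈ 397.94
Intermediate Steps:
h = 6 (h = -3 - 9*(-1) = -3 + 9 = 6)
d = -5 (d = -5 + (0*(0 + 2))² = -5 + (0*2)² = -5 + 0² = -5 + 0 = -5)
x(B, q) = -17 + 6*q (x(B, q) = 6*q - 17 = -17 + 6*q)
5963/(-11356) - 18728/x(-202, d) = 5963/(-11356) - 18728/(-17 + 6*(-5)) = 5963*(-1/11356) - 18728/(-17 - 30) = -5963/11356 - 18728/(-47) = -5963/11356 - 18728*(-1/47) = -5963/11356 + 18728/47 = 212394907/533732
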